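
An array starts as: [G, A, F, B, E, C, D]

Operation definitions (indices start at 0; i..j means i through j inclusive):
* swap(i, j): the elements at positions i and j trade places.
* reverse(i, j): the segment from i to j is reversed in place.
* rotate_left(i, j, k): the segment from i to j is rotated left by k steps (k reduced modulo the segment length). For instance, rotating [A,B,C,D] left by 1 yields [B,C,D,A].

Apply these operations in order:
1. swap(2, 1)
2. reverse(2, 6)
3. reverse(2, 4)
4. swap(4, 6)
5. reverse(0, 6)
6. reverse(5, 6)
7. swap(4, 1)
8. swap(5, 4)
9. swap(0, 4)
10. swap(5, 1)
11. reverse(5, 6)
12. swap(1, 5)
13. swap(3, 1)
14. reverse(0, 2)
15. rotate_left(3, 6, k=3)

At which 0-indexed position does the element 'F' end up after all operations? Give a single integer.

Answer: 4

Derivation:
After 1 (swap(2, 1)): [G, F, A, B, E, C, D]
After 2 (reverse(2, 6)): [G, F, D, C, E, B, A]
After 3 (reverse(2, 4)): [G, F, E, C, D, B, A]
After 4 (swap(4, 6)): [G, F, E, C, A, B, D]
After 5 (reverse(0, 6)): [D, B, A, C, E, F, G]
After 6 (reverse(5, 6)): [D, B, A, C, E, G, F]
After 7 (swap(4, 1)): [D, E, A, C, B, G, F]
After 8 (swap(5, 4)): [D, E, A, C, G, B, F]
After 9 (swap(0, 4)): [G, E, A, C, D, B, F]
After 10 (swap(5, 1)): [G, B, A, C, D, E, F]
After 11 (reverse(5, 6)): [G, B, A, C, D, F, E]
After 12 (swap(1, 5)): [G, F, A, C, D, B, E]
After 13 (swap(3, 1)): [G, C, A, F, D, B, E]
After 14 (reverse(0, 2)): [A, C, G, F, D, B, E]
After 15 (rotate_left(3, 6, k=3)): [A, C, G, E, F, D, B]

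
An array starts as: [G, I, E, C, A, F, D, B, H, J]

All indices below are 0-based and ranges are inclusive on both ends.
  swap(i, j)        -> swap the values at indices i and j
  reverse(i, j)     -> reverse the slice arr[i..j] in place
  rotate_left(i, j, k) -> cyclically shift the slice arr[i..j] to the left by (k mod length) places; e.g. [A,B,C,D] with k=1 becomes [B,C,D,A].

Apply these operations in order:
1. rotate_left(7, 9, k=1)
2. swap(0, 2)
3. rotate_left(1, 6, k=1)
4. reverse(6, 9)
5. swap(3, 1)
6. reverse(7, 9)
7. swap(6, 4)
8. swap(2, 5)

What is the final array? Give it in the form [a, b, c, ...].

Answer: [E, A, D, G, B, C, F, I, H, J]

Derivation:
After 1 (rotate_left(7, 9, k=1)): [G, I, E, C, A, F, D, H, J, B]
After 2 (swap(0, 2)): [E, I, G, C, A, F, D, H, J, B]
After 3 (rotate_left(1, 6, k=1)): [E, G, C, A, F, D, I, H, J, B]
After 4 (reverse(6, 9)): [E, G, C, A, F, D, B, J, H, I]
After 5 (swap(3, 1)): [E, A, C, G, F, D, B, J, H, I]
After 6 (reverse(7, 9)): [E, A, C, G, F, D, B, I, H, J]
After 7 (swap(6, 4)): [E, A, C, G, B, D, F, I, H, J]
After 8 (swap(2, 5)): [E, A, D, G, B, C, F, I, H, J]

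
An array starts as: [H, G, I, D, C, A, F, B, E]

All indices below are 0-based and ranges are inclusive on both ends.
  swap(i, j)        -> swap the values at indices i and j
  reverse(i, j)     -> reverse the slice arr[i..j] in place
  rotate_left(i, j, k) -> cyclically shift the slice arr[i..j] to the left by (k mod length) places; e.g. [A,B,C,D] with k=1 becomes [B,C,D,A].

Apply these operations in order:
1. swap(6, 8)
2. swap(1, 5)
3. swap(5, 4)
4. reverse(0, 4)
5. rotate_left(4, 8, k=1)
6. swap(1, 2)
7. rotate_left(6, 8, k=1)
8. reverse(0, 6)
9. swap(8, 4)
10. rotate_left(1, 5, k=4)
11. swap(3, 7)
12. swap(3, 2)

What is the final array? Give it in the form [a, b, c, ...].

After 1 (swap(6, 8)): [H, G, I, D, C, A, E, B, F]
After 2 (swap(1, 5)): [H, A, I, D, C, G, E, B, F]
After 3 (swap(5, 4)): [H, A, I, D, G, C, E, B, F]
After 4 (reverse(0, 4)): [G, D, I, A, H, C, E, B, F]
After 5 (rotate_left(4, 8, k=1)): [G, D, I, A, C, E, B, F, H]
After 6 (swap(1, 2)): [G, I, D, A, C, E, B, F, H]
After 7 (rotate_left(6, 8, k=1)): [G, I, D, A, C, E, F, H, B]
After 8 (reverse(0, 6)): [F, E, C, A, D, I, G, H, B]
After 9 (swap(8, 4)): [F, E, C, A, B, I, G, H, D]
After 10 (rotate_left(1, 5, k=4)): [F, I, E, C, A, B, G, H, D]
After 11 (swap(3, 7)): [F, I, E, H, A, B, G, C, D]
After 12 (swap(3, 2)): [F, I, H, E, A, B, G, C, D]

Answer: [F, I, H, E, A, B, G, C, D]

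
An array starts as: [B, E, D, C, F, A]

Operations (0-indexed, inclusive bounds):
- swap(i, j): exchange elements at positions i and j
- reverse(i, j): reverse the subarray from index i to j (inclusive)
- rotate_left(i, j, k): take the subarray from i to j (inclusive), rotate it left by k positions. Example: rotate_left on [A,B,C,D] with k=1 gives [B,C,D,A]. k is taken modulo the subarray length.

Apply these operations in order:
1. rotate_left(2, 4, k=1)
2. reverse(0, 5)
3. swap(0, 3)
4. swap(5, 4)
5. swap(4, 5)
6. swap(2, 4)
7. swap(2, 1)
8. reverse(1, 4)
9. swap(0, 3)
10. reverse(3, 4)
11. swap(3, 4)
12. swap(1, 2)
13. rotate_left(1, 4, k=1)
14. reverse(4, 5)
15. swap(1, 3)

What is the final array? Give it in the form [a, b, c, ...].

Answer: [D, E, C, F, B, A]

Derivation:
After 1 (rotate_left(2, 4, k=1)): [B, E, C, F, D, A]
After 2 (reverse(0, 5)): [A, D, F, C, E, B]
After 3 (swap(0, 3)): [C, D, F, A, E, B]
After 4 (swap(5, 4)): [C, D, F, A, B, E]
After 5 (swap(4, 5)): [C, D, F, A, E, B]
After 6 (swap(2, 4)): [C, D, E, A, F, B]
After 7 (swap(2, 1)): [C, E, D, A, F, B]
After 8 (reverse(1, 4)): [C, F, A, D, E, B]
After 9 (swap(0, 3)): [D, F, A, C, E, B]
After 10 (reverse(3, 4)): [D, F, A, E, C, B]
After 11 (swap(3, 4)): [D, F, A, C, E, B]
After 12 (swap(1, 2)): [D, A, F, C, E, B]
After 13 (rotate_left(1, 4, k=1)): [D, F, C, E, A, B]
After 14 (reverse(4, 5)): [D, F, C, E, B, A]
After 15 (swap(1, 3)): [D, E, C, F, B, A]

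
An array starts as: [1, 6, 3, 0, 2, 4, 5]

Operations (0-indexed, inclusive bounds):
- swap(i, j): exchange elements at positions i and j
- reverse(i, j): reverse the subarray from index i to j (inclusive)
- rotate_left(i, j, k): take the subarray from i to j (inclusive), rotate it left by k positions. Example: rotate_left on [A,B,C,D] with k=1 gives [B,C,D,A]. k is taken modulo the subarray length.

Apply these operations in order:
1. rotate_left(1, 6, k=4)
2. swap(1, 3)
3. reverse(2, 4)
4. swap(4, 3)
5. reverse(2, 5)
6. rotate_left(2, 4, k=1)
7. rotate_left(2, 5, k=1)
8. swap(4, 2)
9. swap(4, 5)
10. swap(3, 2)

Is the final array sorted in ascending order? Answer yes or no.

After 1 (rotate_left(1, 6, k=4)): [1, 4, 5, 6, 3, 0, 2]
After 2 (swap(1, 3)): [1, 6, 5, 4, 3, 0, 2]
After 3 (reverse(2, 4)): [1, 6, 3, 4, 5, 0, 2]
After 4 (swap(4, 3)): [1, 6, 3, 5, 4, 0, 2]
After 5 (reverse(2, 5)): [1, 6, 0, 4, 5, 3, 2]
After 6 (rotate_left(2, 4, k=1)): [1, 6, 4, 5, 0, 3, 2]
After 7 (rotate_left(2, 5, k=1)): [1, 6, 5, 0, 3, 4, 2]
After 8 (swap(4, 2)): [1, 6, 3, 0, 5, 4, 2]
After 9 (swap(4, 5)): [1, 6, 3, 0, 4, 5, 2]
After 10 (swap(3, 2)): [1, 6, 0, 3, 4, 5, 2]

Answer: no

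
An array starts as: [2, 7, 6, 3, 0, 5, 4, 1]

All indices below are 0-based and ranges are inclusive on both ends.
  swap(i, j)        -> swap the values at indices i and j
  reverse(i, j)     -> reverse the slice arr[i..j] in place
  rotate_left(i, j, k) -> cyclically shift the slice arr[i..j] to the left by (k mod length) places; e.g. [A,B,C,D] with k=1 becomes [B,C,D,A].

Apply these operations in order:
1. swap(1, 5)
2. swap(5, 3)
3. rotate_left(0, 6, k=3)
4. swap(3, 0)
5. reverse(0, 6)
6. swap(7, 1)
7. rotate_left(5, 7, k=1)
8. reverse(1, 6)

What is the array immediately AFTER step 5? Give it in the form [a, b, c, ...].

After 1 (swap(1, 5)): [2, 5, 6, 3, 0, 7, 4, 1]
After 2 (swap(5, 3)): [2, 5, 6, 7, 0, 3, 4, 1]
After 3 (rotate_left(0, 6, k=3)): [7, 0, 3, 4, 2, 5, 6, 1]
After 4 (swap(3, 0)): [4, 0, 3, 7, 2, 5, 6, 1]
After 5 (reverse(0, 6)): [6, 5, 2, 7, 3, 0, 4, 1]

Answer: [6, 5, 2, 7, 3, 0, 4, 1]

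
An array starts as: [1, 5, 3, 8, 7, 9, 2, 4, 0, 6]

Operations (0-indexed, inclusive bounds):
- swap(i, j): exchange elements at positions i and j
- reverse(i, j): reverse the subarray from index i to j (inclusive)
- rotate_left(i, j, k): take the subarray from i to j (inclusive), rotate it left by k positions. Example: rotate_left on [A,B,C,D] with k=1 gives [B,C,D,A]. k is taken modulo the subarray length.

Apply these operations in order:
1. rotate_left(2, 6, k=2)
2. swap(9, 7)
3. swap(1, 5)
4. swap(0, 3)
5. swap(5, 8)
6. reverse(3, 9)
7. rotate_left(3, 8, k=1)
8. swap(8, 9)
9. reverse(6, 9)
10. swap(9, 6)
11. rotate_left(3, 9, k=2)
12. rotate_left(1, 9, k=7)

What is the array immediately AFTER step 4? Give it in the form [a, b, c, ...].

Answer: [9, 3, 7, 1, 2, 5, 8, 6, 0, 4]

Derivation:
After 1 (rotate_left(2, 6, k=2)): [1, 5, 7, 9, 2, 3, 8, 4, 0, 6]
After 2 (swap(9, 7)): [1, 5, 7, 9, 2, 3, 8, 6, 0, 4]
After 3 (swap(1, 5)): [1, 3, 7, 9, 2, 5, 8, 6, 0, 4]
After 4 (swap(0, 3)): [9, 3, 7, 1, 2, 5, 8, 6, 0, 4]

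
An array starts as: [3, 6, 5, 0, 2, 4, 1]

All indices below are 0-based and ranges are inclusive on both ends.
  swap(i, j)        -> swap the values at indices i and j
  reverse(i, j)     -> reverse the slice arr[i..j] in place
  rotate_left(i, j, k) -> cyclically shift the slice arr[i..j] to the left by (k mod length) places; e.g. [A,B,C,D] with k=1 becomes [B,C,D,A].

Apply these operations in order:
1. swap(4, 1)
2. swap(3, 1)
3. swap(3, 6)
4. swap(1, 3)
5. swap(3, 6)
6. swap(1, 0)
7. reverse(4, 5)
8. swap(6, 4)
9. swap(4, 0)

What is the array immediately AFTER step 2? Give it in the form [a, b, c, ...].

Answer: [3, 0, 5, 2, 6, 4, 1]

Derivation:
After 1 (swap(4, 1)): [3, 2, 5, 0, 6, 4, 1]
After 2 (swap(3, 1)): [3, 0, 5, 2, 6, 4, 1]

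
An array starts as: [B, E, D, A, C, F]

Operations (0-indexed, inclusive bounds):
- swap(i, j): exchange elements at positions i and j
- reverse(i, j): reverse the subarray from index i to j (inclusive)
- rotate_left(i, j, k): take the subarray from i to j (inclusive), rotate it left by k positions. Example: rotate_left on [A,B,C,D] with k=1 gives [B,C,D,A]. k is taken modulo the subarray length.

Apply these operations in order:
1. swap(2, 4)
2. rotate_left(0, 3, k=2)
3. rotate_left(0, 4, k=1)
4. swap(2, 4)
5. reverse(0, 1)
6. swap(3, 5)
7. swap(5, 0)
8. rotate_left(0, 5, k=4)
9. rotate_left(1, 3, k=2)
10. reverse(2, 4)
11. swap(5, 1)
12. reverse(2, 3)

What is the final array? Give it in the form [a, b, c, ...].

Answer: [E, F, D, C, B, A]

Derivation:
After 1 (swap(2, 4)): [B, E, C, A, D, F]
After 2 (rotate_left(0, 3, k=2)): [C, A, B, E, D, F]
After 3 (rotate_left(0, 4, k=1)): [A, B, E, D, C, F]
After 4 (swap(2, 4)): [A, B, C, D, E, F]
After 5 (reverse(0, 1)): [B, A, C, D, E, F]
After 6 (swap(3, 5)): [B, A, C, F, E, D]
After 7 (swap(5, 0)): [D, A, C, F, E, B]
After 8 (rotate_left(0, 5, k=4)): [E, B, D, A, C, F]
After 9 (rotate_left(1, 3, k=2)): [E, A, B, D, C, F]
After 10 (reverse(2, 4)): [E, A, C, D, B, F]
After 11 (swap(5, 1)): [E, F, C, D, B, A]
After 12 (reverse(2, 3)): [E, F, D, C, B, A]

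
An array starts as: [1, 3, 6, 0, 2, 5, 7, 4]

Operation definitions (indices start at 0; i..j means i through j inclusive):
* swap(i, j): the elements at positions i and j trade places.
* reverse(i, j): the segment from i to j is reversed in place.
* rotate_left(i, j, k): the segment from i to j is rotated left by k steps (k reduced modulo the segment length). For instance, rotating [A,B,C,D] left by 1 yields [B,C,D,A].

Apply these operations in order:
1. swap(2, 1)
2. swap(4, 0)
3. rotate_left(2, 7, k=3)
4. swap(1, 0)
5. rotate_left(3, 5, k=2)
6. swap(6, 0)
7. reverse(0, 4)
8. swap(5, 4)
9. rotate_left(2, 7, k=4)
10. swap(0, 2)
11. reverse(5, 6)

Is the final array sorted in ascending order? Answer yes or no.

After 1 (swap(2, 1)): [1, 6, 3, 0, 2, 5, 7, 4]
After 2 (swap(4, 0)): [2, 6, 3, 0, 1, 5, 7, 4]
After 3 (rotate_left(2, 7, k=3)): [2, 6, 5, 7, 4, 3, 0, 1]
After 4 (swap(1, 0)): [6, 2, 5, 7, 4, 3, 0, 1]
After 5 (rotate_left(3, 5, k=2)): [6, 2, 5, 3, 7, 4, 0, 1]
After 6 (swap(6, 0)): [0, 2, 5, 3, 7, 4, 6, 1]
After 7 (reverse(0, 4)): [7, 3, 5, 2, 0, 4, 6, 1]
After 8 (swap(5, 4)): [7, 3, 5, 2, 4, 0, 6, 1]
After 9 (rotate_left(2, 7, k=4)): [7, 3, 6, 1, 5, 2, 4, 0]
After 10 (swap(0, 2)): [6, 3, 7, 1, 5, 2, 4, 0]
After 11 (reverse(5, 6)): [6, 3, 7, 1, 5, 4, 2, 0]

Answer: no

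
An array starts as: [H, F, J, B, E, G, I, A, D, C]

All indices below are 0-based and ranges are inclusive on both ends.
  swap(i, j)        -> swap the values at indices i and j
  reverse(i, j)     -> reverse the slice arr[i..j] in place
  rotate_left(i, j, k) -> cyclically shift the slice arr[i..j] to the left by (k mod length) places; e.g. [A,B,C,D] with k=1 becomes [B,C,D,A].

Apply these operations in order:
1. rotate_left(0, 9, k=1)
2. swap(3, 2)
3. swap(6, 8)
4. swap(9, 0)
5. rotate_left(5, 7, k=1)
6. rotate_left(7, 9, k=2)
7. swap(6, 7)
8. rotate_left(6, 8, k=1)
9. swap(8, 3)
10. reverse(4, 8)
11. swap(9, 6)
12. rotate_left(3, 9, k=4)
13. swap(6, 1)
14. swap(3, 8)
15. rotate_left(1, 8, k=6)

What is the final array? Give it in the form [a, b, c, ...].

After 1 (rotate_left(0, 9, k=1)): [F, J, B, E, G, I, A, D, C, H]
After 2 (swap(3, 2)): [F, J, E, B, G, I, A, D, C, H]
After 3 (swap(6, 8)): [F, J, E, B, G, I, C, D, A, H]
After 4 (swap(9, 0)): [H, J, E, B, G, I, C, D, A, F]
After 5 (rotate_left(5, 7, k=1)): [H, J, E, B, G, C, D, I, A, F]
After 6 (rotate_left(7, 9, k=2)): [H, J, E, B, G, C, D, F, I, A]
After 7 (swap(6, 7)): [H, J, E, B, G, C, F, D, I, A]
After 8 (rotate_left(6, 8, k=1)): [H, J, E, B, G, C, D, I, F, A]
After 9 (swap(8, 3)): [H, J, E, F, G, C, D, I, B, A]
After 10 (reverse(4, 8)): [H, J, E, F, B, I, D, C, G, A]
After 11 (swap(9, 6)): [H, J, E, F, B, I, A, C, G, D]
After 12 (rotate_left(3, 9, k=4)): [H, J, E, C, G, D, F, B, I, A]
After 13 (swap(6, 1)): [H, F, E, C, G, D, J, B, I, A]
After 14 (swap(3, 8)): [H, F, E, I, G, D, J, B, C, A]
After 15 (rotate_left(1, 8, k=6)): [H, B, C, F, E, I, G, D, J, A]

Answer: [H, B, C, F, E, I, G, D, J, A]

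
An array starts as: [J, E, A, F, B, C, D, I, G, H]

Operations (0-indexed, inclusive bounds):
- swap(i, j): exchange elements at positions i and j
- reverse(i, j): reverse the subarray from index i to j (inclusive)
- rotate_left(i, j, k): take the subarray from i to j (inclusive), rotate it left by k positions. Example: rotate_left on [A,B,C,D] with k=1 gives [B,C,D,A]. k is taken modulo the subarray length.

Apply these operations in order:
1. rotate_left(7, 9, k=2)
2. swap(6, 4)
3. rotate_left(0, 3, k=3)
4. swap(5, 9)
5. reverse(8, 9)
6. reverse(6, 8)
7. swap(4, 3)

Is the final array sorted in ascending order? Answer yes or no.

After 1 (rotate_left(7, 9, k=2)): [J, E, A, F, B, C, D, H, I, G]
After 2 (swap(6, 4)): [J, E, A, F, D, C, B, H, I, G]
After 3 (rotate_left(0, 3, k=3)): [F, J, E, A, D, C, B, H, I, G]
After 4 (swap(5, 9)): [F, J, E, A, D, G, B, H, I, C]
After 5 (reverse(8, 9)): [F, J, E, A, D, G, B, H, C, I]
After 6 (reverse(6, 8)): [F, J, E, A, D, G, C, H, B, I]
After 7 (swap(4, 3)): [F, J, E, D, A, G, C, H, B, I]

Answer: no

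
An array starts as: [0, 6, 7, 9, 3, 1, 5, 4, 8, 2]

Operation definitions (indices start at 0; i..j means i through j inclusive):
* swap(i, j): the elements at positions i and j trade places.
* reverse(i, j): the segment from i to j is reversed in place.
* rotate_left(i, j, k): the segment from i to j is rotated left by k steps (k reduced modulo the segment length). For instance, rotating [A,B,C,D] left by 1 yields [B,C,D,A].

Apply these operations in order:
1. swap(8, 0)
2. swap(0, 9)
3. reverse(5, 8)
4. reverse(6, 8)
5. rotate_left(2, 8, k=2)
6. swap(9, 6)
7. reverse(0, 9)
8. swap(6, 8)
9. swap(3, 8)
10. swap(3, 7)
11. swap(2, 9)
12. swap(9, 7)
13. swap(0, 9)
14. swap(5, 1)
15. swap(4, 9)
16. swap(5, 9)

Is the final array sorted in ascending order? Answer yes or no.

Answer: yes

Derivation:
After 1 (swap(8, 0)): [8, 6, 7, 9, 3, 1, 5, 4, 0, 2]
After 2 (swap(0, 9)): [2, 6, 7, 9, 3, 1, 5, 4, 0, 8]
After 3 (reverse(5, 8)): [2, 6, 7, 9, 3, 0, 4, 5, 1, 8]
After 4 (reverse(6, 8)): [2, 6, 7, 9, 3, 0, 1, 5, 4, 8]
After 5 (rotate_left(2, 8, k=2)): [2, 6, 3, 0, 1, 5, 4, 7, 9, 8]
After 6 (swap(9, 6)): [2, 6, 3, 0, 1, 5, 8, 7, 9, 4]
After 7 (reverse(0, 9)): [4, 9, 7, 8, 5, 1, 0, 3, 6, 2]
After 8 (swap(6, 8)): [4, 9, 7, 8, 5, 1, 6, 3, 0, 2]
After 9 (swap(3, 8)): [4, 9, 7, 0, 5, 1, 6, 3, 8, 2]
After 10 (swap(3, 7)): [4, 9, 7, 3, 5, 1, 6, 0, 8, 2]
After 11 (swap(2, 9)): [4, 9, 2, 3, 5, 1, 6, 0, 8, 7]
After 12 (swap(9, 7)): [4, 9, 2, 3, 5, 1, 6, 7, 8, 0]
After 13 (swap(0, 9)): [0, 9, 2, 3, 5, 1, 6, 7, 8, 4]
After 14 (swap(5, 1)): [0, 1, 2, 3, 5, 9, 6, 7, 8, 4]
After 15 (swap(4, 9)): [0, 1, 2, 3, 4, 9, 6, 7, 8, 5]
After 16 (swap(5, 9)): [0, 1, 2, 3, 4, 5, 6, 7, 8, 9]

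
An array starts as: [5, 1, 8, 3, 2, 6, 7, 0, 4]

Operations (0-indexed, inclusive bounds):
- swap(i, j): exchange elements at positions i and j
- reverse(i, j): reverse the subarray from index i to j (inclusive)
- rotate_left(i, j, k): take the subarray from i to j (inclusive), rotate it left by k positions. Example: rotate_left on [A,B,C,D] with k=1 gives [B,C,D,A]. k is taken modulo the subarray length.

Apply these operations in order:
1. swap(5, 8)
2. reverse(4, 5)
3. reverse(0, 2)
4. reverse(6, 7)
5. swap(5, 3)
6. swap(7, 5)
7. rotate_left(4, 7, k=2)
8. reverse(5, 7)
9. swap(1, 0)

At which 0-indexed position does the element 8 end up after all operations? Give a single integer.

Answer: 1

Derivation:
After 1 (swap(5, 8)): [5, 1, 8, 3, 2, 4, 7, 0, 6]
After 2 (reverse(4, 5)): [5, 1, 8, 3, 4, 2, 7, 0, 6]
After 3 (reverse(0, 2)): [8, 1, 5, 3, 4, 2, 7, 0, 6]
After 4 (reverse(6, 7)): [8, 1, 5, 3, 4, 2, 0, 7, 6]
After 5 (swap(5, 3)): [8, 1, 5, 2, 4, 3, 0, 7, 6]
After 6 (swap(7, 5)): [8, 1, 5, 2, 4, 7, 0, 3, 6]
After 7 (rotate_left(4, 7, k=2)): [8, 1, 5, 2, 0, 3, 4, 7, 6]
After 8 (reverse(5, 7)): [8, 1, 5, 2, 0, 7, 4, 3, 6]
After 9 (swap(1, 0)): [1, 8, 5, 2, 0, 7, 4, 3, 6]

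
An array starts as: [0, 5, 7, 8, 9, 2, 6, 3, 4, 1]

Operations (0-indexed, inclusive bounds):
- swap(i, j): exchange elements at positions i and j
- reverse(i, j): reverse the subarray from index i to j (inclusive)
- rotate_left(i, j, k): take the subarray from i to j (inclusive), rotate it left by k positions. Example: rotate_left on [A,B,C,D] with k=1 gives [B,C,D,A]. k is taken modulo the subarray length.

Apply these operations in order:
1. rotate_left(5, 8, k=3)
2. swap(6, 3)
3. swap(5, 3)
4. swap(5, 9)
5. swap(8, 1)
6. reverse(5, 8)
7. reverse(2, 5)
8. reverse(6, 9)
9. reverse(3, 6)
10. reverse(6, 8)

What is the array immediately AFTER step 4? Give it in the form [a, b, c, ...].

Answer: [0, 5, 7, 4, 9, 1, 8, 6, 3, 2]

Derivation:
After 1 (rotate_left(5, 8, k=3)): [0, 5, 7, 8, 9, 4, 2, 6, 3, 1]
After 2 (swap(6, 3)): [0, 5, 7, 2, 9, 4, 8, 6, 3, 1]
After 3 (swap(5, 3)): [0, 5, 7, 4, 9, 2, 8, 6, 3, 1]
After 4 (swap(5, 9)): [0, 5, 7, 4, 9, 1, 8, 6, 3, 2]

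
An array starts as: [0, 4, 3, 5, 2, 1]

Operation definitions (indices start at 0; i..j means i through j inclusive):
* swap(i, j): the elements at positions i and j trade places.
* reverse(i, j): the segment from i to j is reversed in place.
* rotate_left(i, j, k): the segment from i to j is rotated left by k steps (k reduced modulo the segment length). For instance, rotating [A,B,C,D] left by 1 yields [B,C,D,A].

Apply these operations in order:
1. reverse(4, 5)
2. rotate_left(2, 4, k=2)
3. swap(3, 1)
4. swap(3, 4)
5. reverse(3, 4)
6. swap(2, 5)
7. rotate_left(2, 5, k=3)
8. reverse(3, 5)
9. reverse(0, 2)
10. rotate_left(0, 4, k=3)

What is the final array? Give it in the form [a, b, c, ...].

After 1 (reverse(4, 5)): [0, 4, 3, 5, 1, 2]
After 2 (rotate_left(2, 4, k=2)): [0, 4, 1, 3, 5, 2]
After 3 (swap(3, 1)): [0, 3, 1, 4, 5, 2]
After 4 (swap(3, 4)): [0, 3, 1, 5, 4, 2]
After 5 (reverse(3, 4)): [0, 3, 1, 4, 5, 2]
After 6 (swap(2, 5)): [0, 3, 2, 4, 5, 1]
After 7 (rotate_left(2, 5, k=3)): [0, 3, 1, 2, 4, 5]
After 8 (reverse(3, 5)): [0, 3, 1, 5, 4, 2]
After 9 (reverse(0, 2)): [1, 3, 0, 5, 4, 2]
After 10 (rotate_left(0, 4, k=3)): [5, 4, 1, 3, 0, 2]

Answer: [5, 4, 1, 3, 0, 2]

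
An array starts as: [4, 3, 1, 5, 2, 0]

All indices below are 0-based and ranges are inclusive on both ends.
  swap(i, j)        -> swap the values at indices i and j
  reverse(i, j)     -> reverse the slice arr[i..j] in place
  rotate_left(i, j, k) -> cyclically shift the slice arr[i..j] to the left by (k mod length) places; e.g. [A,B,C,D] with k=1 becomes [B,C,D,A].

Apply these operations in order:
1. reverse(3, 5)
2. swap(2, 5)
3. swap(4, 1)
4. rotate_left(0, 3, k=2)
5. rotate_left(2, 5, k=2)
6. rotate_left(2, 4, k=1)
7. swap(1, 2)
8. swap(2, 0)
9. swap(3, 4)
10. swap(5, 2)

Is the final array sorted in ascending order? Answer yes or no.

After 1 (reverse(3, 5)): [4, 3, 1, 0, 2, 5]
After 2 (swap(2, 5)): [4, 3, 5, 0, 2, 1]
After 3 (swap(4, 1)): [4, 2, 5, 0, 3, 1]
After 4 (rotate_left(0, 3, k=2)): [5, 0, 4, 2, 3, 1]
After 5 (rotate_left(2, 5, k=2)): [5, 0, 3, 1, 4, 2]
After 6 (rotate_left(2, 4, k=1)): [5, 0, 1, 4, 3, 2]
After 7 (swap(1, 2)): [5, 1, 0, 4, 3, 2]
After 8 (swap(2, 0)): [0, 1, 5, 4, 3, 2]
After 9 (swap(3, 4)): [0, 1, 5, 3, 4, 2]
After 10 (swap(5, 2)): [0, 1, 2, 3, 4, 5]

Answer: yes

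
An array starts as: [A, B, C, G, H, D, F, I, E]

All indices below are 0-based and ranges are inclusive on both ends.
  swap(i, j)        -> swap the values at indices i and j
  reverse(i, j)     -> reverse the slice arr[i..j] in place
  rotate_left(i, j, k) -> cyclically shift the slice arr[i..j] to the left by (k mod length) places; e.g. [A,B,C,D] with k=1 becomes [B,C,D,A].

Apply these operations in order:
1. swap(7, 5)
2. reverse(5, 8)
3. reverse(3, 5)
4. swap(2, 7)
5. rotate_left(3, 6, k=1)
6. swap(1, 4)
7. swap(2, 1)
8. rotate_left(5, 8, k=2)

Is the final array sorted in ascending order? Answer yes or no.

After 1 (swap(7, 5)): [A, B, C, G, H, I, F, D, E]
After 2 (reverse(5, 8)): [A, B, C, G, H, E, D, F, I]
After 3 (reverse(3, 5)): [A, B, C, E, H, G, D, F, I]
After 4 (swap(2, 7)): [A, B, F, E, H, G, D, C, I]
After 5 (rotate_left(3, 6, k=1)): [A, B, F, H, G, D, E, C, I]
After 6 (swap(1, 4)): [A, G, F, H, B, D, E, C, I]
After 7 (swap(2, 1)): [A, F, G, H, B, D, E, C, I]
After 8 (rotate_left(5, 8, k=2)): [A, F, G, H, B, C, I, D, E]

Answer: no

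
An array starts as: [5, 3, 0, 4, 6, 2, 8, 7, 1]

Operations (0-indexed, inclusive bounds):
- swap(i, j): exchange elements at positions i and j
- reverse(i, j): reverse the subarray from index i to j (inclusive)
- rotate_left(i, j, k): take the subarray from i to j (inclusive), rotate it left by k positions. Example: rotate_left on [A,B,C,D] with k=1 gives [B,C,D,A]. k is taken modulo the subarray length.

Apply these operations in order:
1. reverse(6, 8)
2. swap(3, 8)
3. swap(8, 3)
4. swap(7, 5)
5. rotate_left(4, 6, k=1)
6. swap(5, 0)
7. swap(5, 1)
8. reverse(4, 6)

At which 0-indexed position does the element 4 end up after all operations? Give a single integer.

Answer: 3

Derivation:
After 1 (reverse(6, 8)): [5, 3, 0, 4, 6, 2, 1, 7, 8]
After 2 (swap(3, 8)): [5, 3, 0, 8, 6, 2, 1, 7, 4]
After 3 (swap(8, 3)): [5, 3, 0, 4, 6, 2, 1, 7, 8]
After 4 (swap(7, 5)): [5, 3, 0, 4, 6, 7, 1, 2, 8]
After 5 (rotate_left(4, 6, k=1)): [5, 3, 0, 4, 7, 1, 6, 2, 8]
After 6 (swap(5, 0)): [1, 3, 0, 4, 7, 5, 6, 2, 8]
After 7 (swap(5, 1)): [1, 5, 0, 4, 7, 3, 6, 2, 8]
After 8 (reverse(4, 6)): [1, 5, 0, 4, 6, 3, 7, 2, 8]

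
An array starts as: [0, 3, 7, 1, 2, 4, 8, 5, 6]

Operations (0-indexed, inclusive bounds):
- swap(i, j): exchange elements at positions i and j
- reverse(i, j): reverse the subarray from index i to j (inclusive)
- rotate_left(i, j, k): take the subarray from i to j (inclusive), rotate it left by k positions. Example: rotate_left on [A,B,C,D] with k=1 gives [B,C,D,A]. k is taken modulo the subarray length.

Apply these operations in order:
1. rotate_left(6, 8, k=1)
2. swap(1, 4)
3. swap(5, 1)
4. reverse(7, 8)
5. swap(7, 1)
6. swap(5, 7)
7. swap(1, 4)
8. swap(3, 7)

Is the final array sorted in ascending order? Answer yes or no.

Answer: no

Derivation:
After 1 (rotate_left(6, 8, k=1)): [0, 3, 7, 1, 2, 4, 5, 6, 8]
After 2 (swap(1, 4)): [0, 2, 7, 1, 3, 4, 5, 6, 8]
After 3 (swap(5, 1)): [0, 4, 7, 1, 3, 2, 5, 6, 8]
After 4 (reverse(7, 8)): [0, 4, 7, 1, 3, 2, 5, 8, 6]
After 5 (swap(7, 1)): [0, 8, 7, 1, 3, 2, 5, 4, 6]
After 6 (swap(5, 7)): [0, 8, 7, 1, 3, 4, 5, 2, 6]
After 7 (swap(1, 4)): [0, 3, 7, 1, 8, 4, 5, 2, 6]
After 8 (swap(3, 7)): [0, 3, 7, 2, 8, 4, 5, 1, 6]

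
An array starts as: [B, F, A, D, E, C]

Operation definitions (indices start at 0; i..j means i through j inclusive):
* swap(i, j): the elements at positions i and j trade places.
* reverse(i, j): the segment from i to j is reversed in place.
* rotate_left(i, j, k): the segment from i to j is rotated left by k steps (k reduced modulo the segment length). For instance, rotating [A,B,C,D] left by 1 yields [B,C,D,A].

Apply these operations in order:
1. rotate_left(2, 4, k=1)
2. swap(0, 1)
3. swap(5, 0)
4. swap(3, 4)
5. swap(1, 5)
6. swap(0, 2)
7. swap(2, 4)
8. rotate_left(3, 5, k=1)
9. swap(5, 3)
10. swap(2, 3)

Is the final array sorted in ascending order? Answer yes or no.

Answer: no

Derivation:
After 1 (rotate_left(2, 4, k=1)): [B, F, D, E, A, C]
After 2 (swap(0, 1)): [F, B, D, E, A, C]
After 3 (swap(5, 0)): [C, B, D, E, A, F]
After 4 (swap(3, 4)): [C, B, D, A, E, F]
After 5 (swap(1, 5)): [C, F, D, A, E, B]
After 6 (swap(0, 2)): [D, F, C, A, E, B]
After 7 (swap(2, 4)): [D, F, E, A, C, B]
After 8 (rotate_left(3, 5, k=1)): [D, F, E, C, B, A]
After 9 (swap(5, 3)): [D, F, E, A, B, C]
After 10 (swap(2, 3)): [D, F, A, E, B, C]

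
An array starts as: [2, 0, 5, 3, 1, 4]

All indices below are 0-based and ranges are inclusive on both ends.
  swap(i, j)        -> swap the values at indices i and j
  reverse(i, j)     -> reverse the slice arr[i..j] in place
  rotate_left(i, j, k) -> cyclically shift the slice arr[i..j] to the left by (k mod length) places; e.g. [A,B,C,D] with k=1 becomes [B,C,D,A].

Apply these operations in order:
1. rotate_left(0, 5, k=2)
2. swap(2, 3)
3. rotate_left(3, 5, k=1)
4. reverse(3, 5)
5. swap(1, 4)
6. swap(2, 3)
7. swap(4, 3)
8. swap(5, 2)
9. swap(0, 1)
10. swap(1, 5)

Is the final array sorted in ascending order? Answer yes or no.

Answer: yes

Derivation:
After 1 (rotate_left(0, 5, k=2)): [5, 3, 1, 4, 2, 0]
After 2 (swap(2, 3)): [5, 3, 4, 1, 2, 0]
After 3 (rotate_left(3, 5, k=1)): [5, 3, 4, 2, 0, 1]
After 4 (reverse(3, 5)): [5, 3, 4, 1, 0, 2]
After 5 (swap(1, 4)): [5, 0, 4, 1, 3, 2]
After 6 (swap(2, 3)): [5, 0, 1, 4, 3, 2]
After 7 (swap(4, 3)): [5, 0, 1, 3, 4, 2]
After 8 (swap(5, 2)): [5, 0, 2, 3, 4, 1]
After 9 (swap(0, 1)): [0, 5, 2, 3, 4, 1]
After 10 (swap(1, 5)): [0, 1, 2, 3, 4, 5]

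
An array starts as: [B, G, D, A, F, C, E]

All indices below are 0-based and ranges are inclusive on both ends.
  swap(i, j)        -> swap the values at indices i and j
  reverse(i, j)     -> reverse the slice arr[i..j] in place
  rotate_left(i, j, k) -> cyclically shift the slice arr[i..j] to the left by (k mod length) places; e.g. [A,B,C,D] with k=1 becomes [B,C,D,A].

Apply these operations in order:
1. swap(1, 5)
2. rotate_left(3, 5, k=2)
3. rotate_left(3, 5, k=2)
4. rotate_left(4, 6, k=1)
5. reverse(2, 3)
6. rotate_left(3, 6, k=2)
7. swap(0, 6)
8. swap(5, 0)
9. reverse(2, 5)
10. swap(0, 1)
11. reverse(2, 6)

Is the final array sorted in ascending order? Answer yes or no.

Answer: no

Derivation:
After 1 (swap(1, 5)): [B, C, D, A, F, G, E]
After 2 (rotate_left(3, 5, k=2)): [B, C, D, G, A, F, E]
After 3 (rotate_left(3, 5, k=2)): [B, C, D, F, G, A, E]
After 4 (rotate_left(4, 6, k=1)): [B, C, D, F, A, E, G]
After 5 (reverse(2, 3)): [B, C, F, D, A, E, G]
After 6 (rotate_left(3, 6, k=2)): [B, C, F, E, G, D, A]
After 7 (swap(0, 6)): [A, C, F, E, G, D, B]
After 8 (swap(5, 0)): [D, C, F, E, G, A, B]
After 9 (reverse(2, 5)): [D, C, A, G, E, F, B]
After 10 (swap(0, 1)): [C, D, A, G, E, F, B]
After 11 (reverse(2, 6)): [C, D, B, F, E, G, A]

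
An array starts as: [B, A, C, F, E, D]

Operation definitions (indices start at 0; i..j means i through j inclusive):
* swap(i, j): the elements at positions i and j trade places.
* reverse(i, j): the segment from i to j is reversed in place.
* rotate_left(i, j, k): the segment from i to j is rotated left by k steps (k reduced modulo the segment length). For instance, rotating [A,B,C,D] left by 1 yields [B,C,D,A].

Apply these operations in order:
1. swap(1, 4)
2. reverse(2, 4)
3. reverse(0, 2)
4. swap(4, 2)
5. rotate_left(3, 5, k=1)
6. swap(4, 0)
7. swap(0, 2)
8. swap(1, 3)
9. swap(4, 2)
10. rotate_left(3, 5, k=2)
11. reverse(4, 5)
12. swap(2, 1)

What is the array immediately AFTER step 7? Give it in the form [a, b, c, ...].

Answer: [C, E, D, B, A, F]

Derivation:
After 1 (swap(1, 4)): [B, E, C, F, A, D]
After 2 (reverse(2, 4)): [B, E, A, F, C, D]
After 3 (reverse(0, 2)): [A, E, B, F, C, D]
After 4 (swap(4, 2)): [A, E, C, F, B, D]
After 5 (rotate_left(3, 5, k=1)): [A, E, C, B, D, F]
After 6 (swap(4, 0)): [D, E, C, B, A, F]
After 7 (swap(0, 2)): [C, E, D, B, A, F]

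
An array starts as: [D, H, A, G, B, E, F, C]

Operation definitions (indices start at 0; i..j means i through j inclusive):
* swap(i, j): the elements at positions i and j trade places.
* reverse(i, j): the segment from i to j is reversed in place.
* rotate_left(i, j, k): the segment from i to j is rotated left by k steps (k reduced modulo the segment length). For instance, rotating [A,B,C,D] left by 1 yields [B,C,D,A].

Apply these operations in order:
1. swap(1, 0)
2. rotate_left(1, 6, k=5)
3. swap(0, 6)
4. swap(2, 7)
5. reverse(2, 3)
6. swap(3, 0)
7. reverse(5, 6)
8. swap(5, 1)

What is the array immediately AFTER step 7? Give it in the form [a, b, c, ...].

After 1 (swap(1, 0)): [H, D, A, G, B, E, F, C]
After 2 (rotate_left(1, 6, k=5)): [H, F, D, A, G, B, E, C]
After 3 (swap(0, 6)): [E, F, D, A, G, B, H, C]
After 4 (swap(2, 7)): [E, F, C, A, G, B, H, D]
After 5 (reverse(2, 3)): [E, F, A, C, G, B, H, D]
After 6 (swap(3, 0)): [C, F, A, E, G, B, H, D]
After 7 (reverse(5, 6)): [C, F, A, E, G, H, B, D]

Answer: [C, F, A, E, G, H, B, D]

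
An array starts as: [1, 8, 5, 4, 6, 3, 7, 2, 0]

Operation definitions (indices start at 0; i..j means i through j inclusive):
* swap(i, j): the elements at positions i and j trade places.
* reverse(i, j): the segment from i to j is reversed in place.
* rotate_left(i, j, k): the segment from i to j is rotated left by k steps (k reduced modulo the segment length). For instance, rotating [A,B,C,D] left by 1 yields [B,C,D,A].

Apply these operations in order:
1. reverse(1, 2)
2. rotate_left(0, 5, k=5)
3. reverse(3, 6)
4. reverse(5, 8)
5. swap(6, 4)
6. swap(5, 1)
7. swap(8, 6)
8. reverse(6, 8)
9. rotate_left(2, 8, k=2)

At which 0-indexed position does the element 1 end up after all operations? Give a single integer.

Answer: 3

Derivation:
After 1 (reverse(1, 2)): [1, 5, 8, 4, 6, 3, 7, 2, 0]
After 2 (rotate_left(0, 5, k=5)): [3, 1, 5, 8, 4, 6, 7, 2, 0]
After 3 (reverse(3, 6)): [3, 1, 5, 7, 6, 4, 8, 2, 0]
After 4 (reverse(5, 8)): [3, 1, 5, 7, 6, 0, 2, 8, 4]
After 5 (swap(6, 4)): [3, 1, 5, 7, 2, 0, 6, 8, 4]
After 6 (swap(5, 1)): [3, 0, 5, 7, 2, 1, 6, 8, 4]
After 7 (swap(8, 6)): [3, 0, 5, 7, 2, 1, 4, 8, 6]
After 8 (reverse(6, 8)): [3, 0, 5, 7, 2, 1, 6, 8, 4]
After 9 (rotate_left(2, 8, k=2)): [3, 0, 2, 1, 6, 8, 4, 5, 7]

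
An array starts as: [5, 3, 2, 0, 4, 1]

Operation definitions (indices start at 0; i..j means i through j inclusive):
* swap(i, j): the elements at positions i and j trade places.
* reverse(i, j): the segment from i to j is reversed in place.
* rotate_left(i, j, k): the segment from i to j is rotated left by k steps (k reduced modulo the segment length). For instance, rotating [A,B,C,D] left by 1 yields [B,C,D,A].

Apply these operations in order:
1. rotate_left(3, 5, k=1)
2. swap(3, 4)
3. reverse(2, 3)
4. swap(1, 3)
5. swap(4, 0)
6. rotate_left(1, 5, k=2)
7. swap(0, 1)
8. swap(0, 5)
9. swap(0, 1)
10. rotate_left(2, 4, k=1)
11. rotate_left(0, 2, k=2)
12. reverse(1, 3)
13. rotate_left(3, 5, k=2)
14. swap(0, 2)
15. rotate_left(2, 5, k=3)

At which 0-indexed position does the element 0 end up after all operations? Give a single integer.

Answer: 3

Derivation:
After 1 (rotate_left(3, 5, k=1)): [5, 3, 2, 4, 1, 0]
After 2 (swap(3, 4)): [5, 3, 2, 1, 4, 0]
After 3 (reverse(2, 3)): [5, 3, 1, 2, 4, 0]
After 4 (swap(1, 3)): [5, 2, 1, 3, 4, 0]
After 5 (swap(4, 0)): [4, 2, 1, 3, 5, 0]
After 6 (rotate_left(1, 5, k=2)): [4, 3, 5, 0, 2, 1]
After 7 (swap(0, 1)): [3, 4, 5, 0, 2, 1]
After 8 (swap(0, 5)): [1, 4, 5, 0, 2, 3]
After 9 (swap(0, 1)): [4, 1, 5, 0, 2, 3]
After 10 (rotate_left(2, 4, k=1)): [4, 1, 0, 2, 5, 3]
After 11 (rotate_left(0, 2, k=2)): [0, 4, 1, 2, 5, 3]
After 12 (reverse(1, 3)): [0, 2, 1, 4, 5, 3]
After 13 (rotate_left(3, 5, k=2)): [0, 2, 1, 3, 4, 5]
After 14 (swap(0, 2)): [1, 2, 0, 3, 4, 5]
After 15 (rotate_left(2, 5, k=3)): [1, 2, 5, 0, 3, 4]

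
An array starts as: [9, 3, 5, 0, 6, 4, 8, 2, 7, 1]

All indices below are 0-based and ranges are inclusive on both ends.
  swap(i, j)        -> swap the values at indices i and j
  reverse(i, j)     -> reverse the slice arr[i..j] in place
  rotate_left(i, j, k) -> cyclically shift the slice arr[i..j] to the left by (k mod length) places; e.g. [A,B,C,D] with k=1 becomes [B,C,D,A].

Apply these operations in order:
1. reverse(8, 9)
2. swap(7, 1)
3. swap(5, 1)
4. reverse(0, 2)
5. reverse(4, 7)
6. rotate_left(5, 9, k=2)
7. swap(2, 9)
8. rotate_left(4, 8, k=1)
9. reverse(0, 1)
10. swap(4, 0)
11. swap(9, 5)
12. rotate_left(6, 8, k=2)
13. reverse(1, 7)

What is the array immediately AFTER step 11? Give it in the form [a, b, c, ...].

After 1 (reverse(8, 9)): [9, 3, 5, 0, 6, 4, 8, 2, 1, 7]
After 2 (swap(7, 1)): [9, 2, 5, 0, 6, 4, 8, 3, 1, 7]
After 3 (swap(5, 1)): [9, 4, 5, 0, 6, 2, 8, 3, 1, 7]
After 4 (reverse(0, 2)): [5, 4, 9, 0, 6, 2, 8, 3, 1, 7]
After 5 (reverse(4, 7)): [5, 4, 9, 0, 3, 8, 2, 6, 1, 7]
After 6 (rotate_left(5, 9, k=2)): [5, 4, 9, 0, 3, 6, 1, 7, 8, 2]
After 7 (swap(2, 9)): [5, 4, 2, 0, 3, 6, 1, 7, 8, 9]
After 8 (rotate_left(4, 8, k=1)): [5, 4, 2, 0, 6, 1, 7, 8, 3, 9]
After 9 (reverse(0, 1)): [4, 5, 2, 0, 6, 1, 7, 8, 3, 9]
After 10 (swap(4, 0)): [6, 5, 2, 0, 4, 1, 7, 8, 3, 9]
After 11 (swap(9, 5)): [6, 5, 2, 0, 4, 9, 7, 8, 3, 1]

Answer: [6, 5, 2, 0, 4, 9, 7, 8, 3, 1]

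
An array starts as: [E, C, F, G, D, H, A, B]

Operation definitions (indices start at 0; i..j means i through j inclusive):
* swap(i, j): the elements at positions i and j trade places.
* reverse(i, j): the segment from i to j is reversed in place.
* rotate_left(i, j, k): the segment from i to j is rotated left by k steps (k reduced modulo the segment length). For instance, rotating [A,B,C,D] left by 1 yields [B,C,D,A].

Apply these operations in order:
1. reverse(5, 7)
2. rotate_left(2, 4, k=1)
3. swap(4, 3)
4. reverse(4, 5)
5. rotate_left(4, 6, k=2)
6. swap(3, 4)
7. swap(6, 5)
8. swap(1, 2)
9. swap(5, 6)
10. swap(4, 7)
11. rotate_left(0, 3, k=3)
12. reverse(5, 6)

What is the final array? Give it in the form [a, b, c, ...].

Answer: [A, E, G, C, H, D, B, F]

Derivation:
After 1 (reverse(5, 7)): [E, C, F, G, D, B, A, H]
After 2 (rotate_left(2, 4, k=1)): [E, C, G, D, F, B, A, H]
After 3 (swap(4, 3)): [E, C, G, F, D, B, A, H]
After 4 (reverse(4, 5)): [E, C, G, F, B, D, A, H]
After 5 (rotate_left(4, 6, k=2)): [E, C, G, F, A, B, D, H]
After 6 (swap(3, 4)): [E, C, G, A, F, B, D, H]
After 7 (swap(6, 5)): [E, C, G, A, F, D, B, H]
After 8 (swap(1, 2)): [E, G, C, A, F, D, B, H]
After 9 (swap(5, 6)): [E, G, C, A, F, B, D, H]
After 10 (swap(4, 7)): [E, G, C, A, H, B, D, F]
After 11 (rotate_left(0, 3, k=3)): [A, E, G, C, H, B, D, F]
After 12 (reverse(5, 6)): [A, E, G, C, H, D, B, F]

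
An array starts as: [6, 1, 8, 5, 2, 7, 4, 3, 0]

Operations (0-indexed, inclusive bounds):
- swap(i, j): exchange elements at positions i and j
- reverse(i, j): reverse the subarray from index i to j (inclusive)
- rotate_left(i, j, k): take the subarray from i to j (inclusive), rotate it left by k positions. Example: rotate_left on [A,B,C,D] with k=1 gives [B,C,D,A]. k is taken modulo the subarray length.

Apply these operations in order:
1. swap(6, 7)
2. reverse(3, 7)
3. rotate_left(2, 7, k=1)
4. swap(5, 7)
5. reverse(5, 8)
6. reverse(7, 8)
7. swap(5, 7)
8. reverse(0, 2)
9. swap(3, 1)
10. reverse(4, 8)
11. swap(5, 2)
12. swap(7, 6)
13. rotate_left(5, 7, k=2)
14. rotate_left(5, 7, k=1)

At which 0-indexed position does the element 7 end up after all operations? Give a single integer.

Answer: 8

Derivation:
After 1 (swap(6, 7)): [6, 1, 8, 5, 2, 7, 3, 4, 0]
After 2 (reverse(3, 7)): [6, 1, 8, 4, 3, 7, 2, 5, 0]
After 3 (rotate_left(2, 7, k=1)): [6, 1, 4, 3, 7, 2, 5, 8, 0]
After 4 (swap(5, 7)): [6, 1, 4, 3, 7, 8, 5, 2, 0]
After 5 (reverse(5, 8)): [6, 1, 4, 3, 7, 0, 2, 5, 8]
After 6 (reverse(7, 8)): [6, 1, 4, 3, 7, 0, 2, 8, 5]
After 7 (swap(5, 7)): [6, 1, 4, 3, 7, 8, 2, 0, 5]
After 8 (reverse(0, 2)): [4, 1, 6, 3, 7, 8, 2, 0, 5]
After 9 (swap(3, 1)): [4, 3, 6, 1, 7, 8, 2, 0, 5]
After 10 (reverse(4, 8)): [4, 3, 6, 1, 5, 0, 2, 8, 7]
After 11 (swap(5, 2)): [4, 3, 0, 1, 5, 6, 2, 8, 7]
After 12 (swap(7, 6)): [4, 3, 0, 1, 5, 6, 8, 2, 7]
After 13 (rotate_left(5, 7, k=2)): [4, 3, 0, 1, 5, 2, 6, 8, 7]
After 14 (rotate_left(5, 7, k=1)): [4, 3, 0, 1, 5, 6, 8, 2, 7]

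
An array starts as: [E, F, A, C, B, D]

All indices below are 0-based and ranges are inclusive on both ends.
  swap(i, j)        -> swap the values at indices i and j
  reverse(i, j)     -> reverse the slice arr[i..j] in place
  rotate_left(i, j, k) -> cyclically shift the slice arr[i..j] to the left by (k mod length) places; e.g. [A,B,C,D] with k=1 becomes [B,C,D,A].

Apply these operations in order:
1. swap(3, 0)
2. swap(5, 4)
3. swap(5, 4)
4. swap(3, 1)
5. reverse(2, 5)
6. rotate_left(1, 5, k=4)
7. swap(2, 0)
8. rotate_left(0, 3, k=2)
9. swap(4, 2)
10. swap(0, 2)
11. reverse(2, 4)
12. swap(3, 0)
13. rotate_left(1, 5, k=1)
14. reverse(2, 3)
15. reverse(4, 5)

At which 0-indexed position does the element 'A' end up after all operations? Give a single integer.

After 1 (swap(3, 0)): [C, F, A, E, B, D]
After 2 (swap(5, 4)): [C, F, A, E, D, B]
After 3 (swap(5, 4)): [C, F, A, E, B, D]
After 4 (swap(3, 1)): [C, E, A, F, B, D]
After 5 (reverse(2, 5)): [C, E, D, B, F, A]
After 6 (rotate_left(1, 5, k=4)): [C, A, E, D, B, F]
After 7 (swap(2, 0)): [E, A, C, D, B, F]
After 8 (rotate_left(0, 3, k=2)): [C, D, E, A, B, F]
After 9 (swap(4, 2)): [C, D, B, A, E, F]
After 10 (swap(0, 2)): [B, D, C, A, E, F]
After 11 (reverse(2, 4)): [B, D, E, A, C, F]
After 12 (swap(3, 0)): [A, D, E, B, C, F]
After 13 (rotate_left(1, 5, k=1)): [A, E, B, C, F, D]
After 14 (reverse(2, 3)): [A, E, C, B, F, D]
After 15 (reverse(4, 5)): [A, E, C, B, D, F]

Answer: 0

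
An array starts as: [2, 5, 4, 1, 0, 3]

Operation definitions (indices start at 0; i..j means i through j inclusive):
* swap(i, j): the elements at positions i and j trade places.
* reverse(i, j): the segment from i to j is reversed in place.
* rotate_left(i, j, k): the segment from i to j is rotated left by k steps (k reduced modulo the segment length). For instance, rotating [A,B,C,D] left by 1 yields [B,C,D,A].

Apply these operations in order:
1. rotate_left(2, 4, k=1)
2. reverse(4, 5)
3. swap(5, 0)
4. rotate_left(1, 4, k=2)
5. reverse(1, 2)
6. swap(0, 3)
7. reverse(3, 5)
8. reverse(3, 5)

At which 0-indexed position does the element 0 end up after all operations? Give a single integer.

Answer: 2

Derivation:
After 1 (rotate_left(2, 4, k=1)): [2, 5, 1, 0, 4, 3]
After 2 (reverse(4, 5)): [2, 5, 1, 0, 3, 4]
After 3 (swap(5, 0)): [4, 5, 1, 0, 3, 2]
After 4 (rotate_left(1, 4, k=2)): [4, 0, 3, 5, 1, 2]
After 5 (reverse(1, 2)): [4, 3, 0, 5, 1, 2]
After 6 (swap(0, 3)): [5, 3, 0, 4, 1, 2]
After 7 (reverse(3, 5)): [5, 3, 0, 2, 1, 4]
After 8 (reverse(3, 5)): [5, 3, 0, 4, 1, 2]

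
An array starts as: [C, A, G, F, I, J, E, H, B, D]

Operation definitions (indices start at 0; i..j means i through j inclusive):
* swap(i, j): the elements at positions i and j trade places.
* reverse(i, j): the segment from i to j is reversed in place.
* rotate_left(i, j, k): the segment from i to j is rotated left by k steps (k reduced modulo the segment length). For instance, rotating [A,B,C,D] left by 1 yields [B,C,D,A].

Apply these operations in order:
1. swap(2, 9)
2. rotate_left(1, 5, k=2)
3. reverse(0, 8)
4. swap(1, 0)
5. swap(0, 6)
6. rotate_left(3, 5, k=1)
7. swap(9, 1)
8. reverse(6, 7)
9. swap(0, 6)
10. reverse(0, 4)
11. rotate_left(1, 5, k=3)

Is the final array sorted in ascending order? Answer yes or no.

Answer: no

Derivation:
After 1 (swap(2, 9)): [C, A, D, F, I, J, E, H, B, G]
After 2 (rotate_left(1, 5, k=2)): [C, F, I, J, A, D, E, H, B, G]
After 3 (reverse(0, 8)): [B, H, E, D, A, J, I, F, C, G]
After 4 (swap(1, 0)): [H, B, E, D, A, J, I, F, C, G]
After 5 (swap(0, 6)): [I, B, E, D, A, J, H, F, C, G]
After 6 (rotate_left(3, 5, k=1)): [I, B, E, A, J, D, H, F, C, G]
After 7 (swap(9, 1)): [I, G, E, A, J, D, H, F, C, B]
After 8 (reverse(6, 7)): [I, G, E, A, J, D, F, H, C, B]
After 9 (swap(0, 6)): [F, G, E, A, J, D, I, H, C, B]
After 10 (reverse(0, 4)): [J, A, E, G, F, D, I, H, C, B]
After 11 (rotate_left(1, 5, k=3)): [J, F, D, A, E, G, I, H, C, B]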